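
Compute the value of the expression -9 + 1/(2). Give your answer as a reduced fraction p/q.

-17/2

Start with 2.
-9 + 1/(2/1) = -9 + 1/2 = -17/2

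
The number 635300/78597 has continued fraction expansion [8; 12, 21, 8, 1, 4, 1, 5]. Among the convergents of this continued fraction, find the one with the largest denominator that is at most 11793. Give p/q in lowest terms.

90465/11192

a_0 = 8: 8/1  (≤ bound)
a_1 = 12: 97/12  (≤ bound)
a_2 = 21: 2045/253  (≤ bound)
a_3 = 8: 16457/2036  (≤ bound)
a_4 = 1: 18502/2289  (≤ bound)
a_5 = 4: 90465/11192  (≤ bound)
a_6 = 1: 108967/13481  (> 11793, stop)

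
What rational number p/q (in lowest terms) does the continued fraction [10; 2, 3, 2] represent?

a_0 = 10: 10/1
a_1 = 2: 21/2
a_2 = 3: 73/7
a_3 = 2: 167/16

167/16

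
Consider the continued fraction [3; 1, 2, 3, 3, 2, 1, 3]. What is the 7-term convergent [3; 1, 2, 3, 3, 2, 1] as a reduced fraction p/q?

403/109

Start with 1.
2 + 1/(1/1) = 2 + 1/1 = 3/1
3 + 1/(3/1) = 3 + 1/3 = 10/3
3 + 1/(10/3) = 3 + 3/10 = 33/10
2 + 1/(33/10) = 2 + 10/33 = 76/33
1 + 1/(76/33) = 1 + 33/76 = 109/76
3 + 1/(109/76) = 3 + 76/109 = 403/109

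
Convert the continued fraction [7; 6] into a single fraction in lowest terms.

Start with 6.
7 + 1/(6/1) = 7 + 1/6 = 43/6

43/6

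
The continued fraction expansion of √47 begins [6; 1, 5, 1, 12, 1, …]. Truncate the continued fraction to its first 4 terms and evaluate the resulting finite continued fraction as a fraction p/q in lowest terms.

48/7

Start with 1.
5 + 1/(1/1) = 5 + 1/1 = 6/1
1 + 1/(6/1) = 1 + 1/6 = 7/6
6 + 1/(7/6) = 6 + 6/7 = 48/7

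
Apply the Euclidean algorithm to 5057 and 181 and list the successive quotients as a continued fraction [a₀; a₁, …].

[27; 1, 15, 2, 5]

5057 = 27·181 + 170, so a_0 = 27
181 = 1·170 + 11, so a_1 = 1
170 = 15·11 + 5, so a_2 = 15
11 = 2·5 + 1, so a_3 = 2
5 = 5·1 + 0, so a_4 = 5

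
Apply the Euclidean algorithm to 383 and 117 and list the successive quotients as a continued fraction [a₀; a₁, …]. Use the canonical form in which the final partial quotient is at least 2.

[3; 3, 1, 1, 1, 10]

383 = 3·117 + 32, so a_0 = 3
117 = 3·32 + 21, so a_1 = 3
32 = 1·21 + 11, so a_2 = 1
21 = 1·11 + 10, so a_3 = 1
11 = 1·10 + 1, so a_4 = 1
10 = 10·1 + 0, so a_5 = 10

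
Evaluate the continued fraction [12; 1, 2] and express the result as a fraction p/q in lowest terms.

a_0 = 12: 12/1
a_1 = 1: 13/1
a_2 = 2: 38/3

38/3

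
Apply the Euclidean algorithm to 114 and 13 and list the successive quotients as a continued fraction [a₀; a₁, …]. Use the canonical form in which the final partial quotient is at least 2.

114 ÷ 13 → quotient 8, remainder 10
13 ÷ 10 → quotient 1, remainder 3
10 ÷ 3 → quotient 3, remainder 1
3 ÷ 1 → quotient 3, remainder 0

[8; 1, 3, 3]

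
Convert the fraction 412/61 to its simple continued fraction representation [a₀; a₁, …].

[6; 1, 3, 15]

412 = 6·61 + 46, so a_0 = 6
61 = 1·46 + 15, so a_1 = 1
46 = 3·15 + 1, so a_2 = 3
15 = 15·1 + 0, so a_3 = 15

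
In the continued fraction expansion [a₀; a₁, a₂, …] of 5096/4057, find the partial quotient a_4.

5096 = 1·4057 + 1039, so a_0 = 1
4057 = 3·1039 + 940, so a_1 = 3
1039 = 1·940 + 99, so a_2 = 1
940 = 9·99 + 49, so a_3 = 9
99 = 2·49 + 1, so a_4 = 2

2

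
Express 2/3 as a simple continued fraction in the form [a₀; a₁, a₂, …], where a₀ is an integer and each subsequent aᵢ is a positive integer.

2 ÷ 3 → quotient 0, remainder 2
3 ÷ 2 → quotient 1, remainder 1
2 ÷ 1 → quotient 2, remainder 0

[0; 1, 2]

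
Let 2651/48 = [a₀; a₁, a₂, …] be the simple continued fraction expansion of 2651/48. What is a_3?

1

Apply division with remainder until the remainder is 0:
⌊2651/48⌋ = 55, remainder 11
⌊48/11⌋ = 4, remainder 4
⌊11/4⌋ = 2, remainder 3
⌊4/3⌋ = 1, remainder 1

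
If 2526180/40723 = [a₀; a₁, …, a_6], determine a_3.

6

2526180 = 62·40723 + 1354, so a_0 = 62
40723 = 30·1354 + 103, so a_1 = 30
1354 = 13·103 + 15, so a_2 = 13
103 = 6·15 + 13, so a_3 = 6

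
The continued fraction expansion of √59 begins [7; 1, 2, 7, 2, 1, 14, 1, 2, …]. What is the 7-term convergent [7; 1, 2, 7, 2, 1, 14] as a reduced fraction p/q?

Start with 14.
1 + 1/(14/1) = 1 + 1/14 = 15/14
2 + 1/(15/14) = 2 + 14/15 = 44/15
7 + 1/(44/15) = 7 + 15/44 = 323/44
2 + 1/(323/44) = 2 + 44/323 = 690/323
1 + 1/(690/323) = 1 + 323/690 = 1013/690
7 + 1/(1013/690) = 7 + 690/1013 = 7781/1013

7781/1013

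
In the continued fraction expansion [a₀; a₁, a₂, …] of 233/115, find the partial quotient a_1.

Apply division with remainder until the remainder is 0:
233 ÷ 115 → quotient 2, remainder 3
115 ÷ 3 → quotient 38, remainder 1

38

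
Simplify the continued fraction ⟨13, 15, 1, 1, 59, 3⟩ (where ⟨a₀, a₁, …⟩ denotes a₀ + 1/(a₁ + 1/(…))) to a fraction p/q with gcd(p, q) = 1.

72717/5566

Start with 3.
59 + 1/(3/1) = 59 + 1/3 = 178/3
1 + 1/(178/3) = 1 + 3/178 = 181/178
1 + 1/(181/178) = 1 + 178/181 = 359/181
15 + 1/(359/181) = 15 + 181/359 = 5566/359
13 + 1/(5566/359) = 13 + 359/5566 = 72717/5566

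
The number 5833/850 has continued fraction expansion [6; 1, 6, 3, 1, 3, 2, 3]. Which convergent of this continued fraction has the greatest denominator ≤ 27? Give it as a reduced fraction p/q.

List convergents until the denominator exceeds the bound:
a_0 = 6: 6/1  (≤ bound)
a_1 = 1: 7/1  (≤ bound)
a_2 = 6: 48/7  (≤ bound)
a_3 = 3: 151/22  (≤ bound)
a_4 = 1: 199/29  (> 27, stop)

151/22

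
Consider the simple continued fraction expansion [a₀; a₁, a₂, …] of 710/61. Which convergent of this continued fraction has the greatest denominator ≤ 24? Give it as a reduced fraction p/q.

128/11

a_0 = 11: 11/1  (≤ bound)
a_1 = 1: 12/1  (≤ bound)
a_2 = 1: 23/2  (≤ bound)
a_3 = 1: 35/3  (≤ bound)
a_4 = 3: 128/11  (≤ bound)
a_5 = 2: 291/25  (> 24, stop)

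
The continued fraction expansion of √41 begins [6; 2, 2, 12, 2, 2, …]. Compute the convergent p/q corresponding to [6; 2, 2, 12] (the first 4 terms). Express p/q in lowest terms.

397/62

a_0 = 6: 6/1
a_1 = 2: 13/2
a_2 = 2: 32/5
a_3 = 12: 397/62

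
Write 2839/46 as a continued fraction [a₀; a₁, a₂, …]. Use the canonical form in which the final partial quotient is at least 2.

2839 = 61·46 + 33, so a_0 = 61
46 = 1·33 + 13, so a_1 = 1
33 = 2·13 + 7, so a_2 = 2
13 = 1·7 + 6, so a_3 = 1
7 = 1·6 + 1, so a_4 = 1
6 = 6·1 + 0, so a_5 = 6

[61; 1, 2, 1, 1, 6]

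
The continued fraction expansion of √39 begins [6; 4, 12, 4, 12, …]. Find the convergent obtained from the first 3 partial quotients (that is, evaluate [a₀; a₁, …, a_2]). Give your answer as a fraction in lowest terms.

306/49

Work from the innermost term outward:
Start with 12.
4 + 1/(12/1) = 4 + 1/12 = 49/12
6 + 1/(49/12) = 6 + 12/49 = 306/49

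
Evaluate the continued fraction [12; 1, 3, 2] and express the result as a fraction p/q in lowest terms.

Use the convergent recurrence hₖ = aₖ·hₖ₋₁ + hₖ₋₂ (and likewise for the denominators kₖ):
a_0 = 12: 12/1
a_1 = 1: 13/1
a_2 = 3: 51/4
a_3 = 2: 115/9

115/9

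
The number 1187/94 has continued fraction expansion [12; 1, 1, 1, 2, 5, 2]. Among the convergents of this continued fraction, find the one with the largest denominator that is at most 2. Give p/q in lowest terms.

a_0 = 12: 12/1  (≤ bound)
a_1 = 1: 13/1  (≤ bound)
a_2 = 1: 25/2  (≤ bound)
a_3 = 1: 38/3  (> 2, stop)

25/2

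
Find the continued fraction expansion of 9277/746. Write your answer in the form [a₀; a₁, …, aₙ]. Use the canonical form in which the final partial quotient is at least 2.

[12; 2, 3, 2, 1, 1, 2, 7]

Apply division with remainder until the remainder is 0:
⌊9277/746⌋ = 12, remainder 325
⌊746/325⌋ = 2, remainder 96
⌊325/96⌋ = 3, remainder 37
⌊96/37⌋ = 2, remainder 22
⌊37/22⌋ = 1, remainder 15
⌊22/15⌋ = 1, remainder 7
⌊15/7⌋ = 2, remainder 1
⌊7/1⌋ = 7, remainder 0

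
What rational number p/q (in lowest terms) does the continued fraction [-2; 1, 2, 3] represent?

Build up convergents one term at a time:
a_0 = -2: -2/1
a_1 = 1: -1/1
a_2 = 2: -4/3
a_3 = 3: -13/10

-13/10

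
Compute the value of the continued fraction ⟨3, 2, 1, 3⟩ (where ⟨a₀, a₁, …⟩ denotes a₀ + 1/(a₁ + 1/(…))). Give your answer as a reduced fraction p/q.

37/11

Start with 3.
1 + 1/(3/1) = 1 + 1/3 = 4/3
2 + 1/(4/3) = 2 + 3/4 = 11/4
3 + 1/(11/4) = 3 + 4/11 = 37/11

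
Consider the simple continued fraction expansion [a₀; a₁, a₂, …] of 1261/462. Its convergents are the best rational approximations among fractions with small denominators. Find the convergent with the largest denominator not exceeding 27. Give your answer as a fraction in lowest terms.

List convergents until the denominator exceeds the bound:
a_0 = 2: 2/1  (≤ bound)
a_1 = 1: 3/1  (≤ bound)
a_2 = 2: 8/3  (≤ bound)
a_3 = 1: 11/4  (≤ bound)
a_4 = 2: 30/11  (≤ bound)
a_5 = 3: 101/37  (> 27, stop)

30/11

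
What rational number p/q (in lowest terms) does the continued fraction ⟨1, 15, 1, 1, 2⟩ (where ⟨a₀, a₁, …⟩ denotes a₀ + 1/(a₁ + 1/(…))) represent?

Work from the innermost term outward:
Start with 2.
1 + 1/(2/1) = 1 + 1/2 = 3/2
1 + 1/(3/2) = 1 + 2/3 = 5/3
15 + 1/(5/3) = 15 + 3/5 = 78/5
1 + 1/(78/5) = 1 + 5/78 = 83/78

83/78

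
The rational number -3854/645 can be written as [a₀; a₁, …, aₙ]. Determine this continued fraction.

-3854 ÷ 645 → quotient -6, remainder 16
645 ÷ 16 → quotient 40, remainder 5
16 ÷ 5 → quotient 3, remainder 1
5 ÷ 1 → quotient 5, remainder 0

[-6; 40, 3, 5]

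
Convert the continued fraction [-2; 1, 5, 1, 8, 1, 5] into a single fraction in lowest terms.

-466/407

Start with 5.
1 + 1/(5/1) = 1 + 1/5 = 6/5
8 + 1/(6/5) = 8 + 5/6 = 53/6
1 + 1/(53/6) = 1 + 6/53 = 59/53
5 + 1/(59/53) = 5 + 53/59 = 348/59
1 + 1/(348/59) = 1 + 59/348 = 407/348
-2 + 1/(407/348) = -2 + 348/407 = -466/407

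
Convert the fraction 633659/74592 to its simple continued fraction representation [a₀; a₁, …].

Repeatedly divide and take the remainder:
⌊633659/74592⌋ = 8, remainder 36923
⌊74592/36923⌋ = 2, remainder 746
⌊36923/746⌋ = 49, remainder 369
⌊746/369⌋ = 2, remainder 8
⌊369/8⌋ = 46, remainder 1
⌊8/1⌋ = 8, remainder 0

[8; 2, 49, 2, 46, 8]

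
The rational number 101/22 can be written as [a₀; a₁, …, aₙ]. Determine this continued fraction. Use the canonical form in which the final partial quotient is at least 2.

[4; 1, 1, 2, 4]

101 ÷ 22 → quotient 4, remainder 13
22 ÷ 13 → quotient 1, remainder 9
13 ÷ 9 → quotient 1, remainder 4
9 ÷ 4 → quotient 2, remainder 1
4 ÷ 1 → quotient 4, remainder 0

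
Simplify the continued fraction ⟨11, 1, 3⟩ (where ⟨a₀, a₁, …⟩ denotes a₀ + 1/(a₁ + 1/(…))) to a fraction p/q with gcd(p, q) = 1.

Starting at the tail and folding back:
Start with 3.
1 + 1/(3/1) = 1 + 1/3 = 4/3
11 + 1/(4/3) = 11 + 3/4 = 47/4

47/4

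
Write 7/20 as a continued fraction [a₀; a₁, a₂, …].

[0; 2, 1, 6]

7 = 0·20 + 7, so a_0 = 0
20 = 2·7 + 6, so a_1 = 2
7 = 1·6 + 1, so a_2 = 1
6 = 6·1 + 0, so a_3 = 6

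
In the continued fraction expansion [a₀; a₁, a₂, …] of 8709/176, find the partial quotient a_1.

2

Run the Euclidean algorithm, recording each quotient:
8709 ÷ 176 → quotient 49, remainder 85
176 ÷ 85 → quotient 2, remainder 6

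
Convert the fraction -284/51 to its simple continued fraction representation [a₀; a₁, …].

Apply division with remainder until the remainder is 0:
-284 = -6·51 + 22, so a_0 = -6
51 = 2·22 + 7, so a_1 = 2
22 = 3·7 + 1, so a_2 = 3
7 = 7·1 + 0, so a_3 = 7

[-6; 2, 3, 7]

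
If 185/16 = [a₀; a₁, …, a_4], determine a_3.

185 ÷ 16 → quotient 11, remainder 9
16 ÷ 9 → quotient 1, remainder 7
9 ÷ 7 → quotient 1, remainder 2
7 ÷ 2 → quotient 3, remainder 1

3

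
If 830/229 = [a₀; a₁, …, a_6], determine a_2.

Apply division with remainder until the remainder is 0:
⌊830/229⌋ = 3, remainder 143
⌊229/143⌋ = 1, remainder 86
⌊143/86⌋ = 1, remainder 57

1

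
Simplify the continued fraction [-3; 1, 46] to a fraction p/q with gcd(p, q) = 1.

-95/47

Start with 46.
1 + 1/(46/1) = 1 + 1/46 = 47/46
-3 + 1/(47/46) = -3 + 46/47 = -95/47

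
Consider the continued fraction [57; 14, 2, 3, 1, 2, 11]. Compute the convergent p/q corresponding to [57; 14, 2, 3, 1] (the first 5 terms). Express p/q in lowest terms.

7419/130

a_0 = 57: 57/1
a_1 = 14: 799/14
a_2 = 2: 1655/29
a_3 = 3: 5764/101
a_4 = 1: 7419/130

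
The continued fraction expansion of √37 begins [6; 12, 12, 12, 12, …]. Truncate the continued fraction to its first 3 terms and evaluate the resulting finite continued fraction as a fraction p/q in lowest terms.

882/145

Collapse the nested fraction from the inside out:
Start with 12.
12 + 1/(12/1) = 12 + 1/12 = 145/12
6 + 1/(145/12) = 6 + 12/145 = 882/145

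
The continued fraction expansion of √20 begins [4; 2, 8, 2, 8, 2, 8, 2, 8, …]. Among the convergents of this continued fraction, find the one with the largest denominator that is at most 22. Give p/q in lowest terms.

a_0 = 4: 4/1  (≤ bound)
a_1 = 2: 9/2  (≤ bound)
a_2 = 8: 76/17  (≤ bound)
a_3 = 2: 161/36  (> 22, stop)

76/17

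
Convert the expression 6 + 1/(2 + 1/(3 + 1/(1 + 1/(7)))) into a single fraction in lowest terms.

451/70

Start with 7.
1 + 1/(7/1) = 1 + 1/7 = 8/7
3 + 1/(8/7) = 3 + 7/8 = 31/8
2 + 1/(31/8) = 2 + 8/31 = 70/31
6 + 1/(70/31) = 6 + 31/70 = 451/70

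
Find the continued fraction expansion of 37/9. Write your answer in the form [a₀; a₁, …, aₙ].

37 ÷ 9 → quotient 4, remainder 1
9 ÷ 1 → quotient 9, remainder 0

[4; 9]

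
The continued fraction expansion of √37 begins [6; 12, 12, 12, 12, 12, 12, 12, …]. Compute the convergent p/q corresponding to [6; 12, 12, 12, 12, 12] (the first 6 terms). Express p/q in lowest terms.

Start with 12.
12 + 1/(12/1) = 12 + 1/12 = 145/12
12 + 1/(145/12) = 12 + 12/145 = 1752/145
12 + 1/(1752/145) = 12 + 145/1752 = 21169/1752
12 + 1/(21169/1752) = 12 + 1752/21169 = 255780/21169
6 + 1/(255780/21169) = 6 + 21169/255780 = 1555849/255780

1555849/255780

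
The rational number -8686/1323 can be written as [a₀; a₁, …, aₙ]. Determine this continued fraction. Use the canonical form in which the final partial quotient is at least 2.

⌊-8686/1323⌋ = -7, remainder 575
⌊1323/575⌋ = 2, remainder 173
⌊575/173⌋ = 3, remainder 56
⌊173/56⌋ = 3, remainder 5
⌊56/5⌋ = 11, remainder 1
⌊5/1⌋ = 5, remainder 0

[-7; 2, 3, 3, 11, 5]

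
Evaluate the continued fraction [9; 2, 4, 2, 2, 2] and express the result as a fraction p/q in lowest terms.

Start with 2.
2 + 1/(2/1) = 2 + 1/2 = 5/2
2 + 1/(5/2) = 2 + 2/5 = 12/5
4 + 1/(12/5) = 4 + 5/12 = 53/12
2 + 1/(53/12) = 2 + 12/53 = 118/53
9 + 1/(118/53) = 9 + 53/118 = 1115/118

1115/118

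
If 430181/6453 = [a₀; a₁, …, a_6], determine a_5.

14

⌊430181/6453⌋ = 66, remainder 4283
⌊6453/4283⌋ = 1, remainder 2170
⌊4283/2170⌋ = 1, remainder 2113
⌊2170/2113⌋ = 1, remainder 57
⌊2113/57⌋ = 37, remainder 4
⌊57/4⌋ = 14, remainder 1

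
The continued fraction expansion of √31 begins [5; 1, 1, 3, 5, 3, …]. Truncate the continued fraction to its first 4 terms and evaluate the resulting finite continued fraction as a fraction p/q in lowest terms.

a_0 = 5: 5/1
a_1 = 1: 6/1
a_2 = 1: 11/2
a_3 = 3: 39/7

39/7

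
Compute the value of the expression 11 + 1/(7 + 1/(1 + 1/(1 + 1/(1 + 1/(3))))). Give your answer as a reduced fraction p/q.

Start with 3.
1 + 1/(3/1) = 1 + 1/3 = 4/3
1 + 1/(4/3) = 1 + 3/4 = 7/4
1 + 1/(7/4) = 1 + 4/7 = 11/7
7 + 1/(11/7) = 7 + 7/11 = 84/11
11 + 1/(84/11) = 11 + 11/84 = 935/84

935/84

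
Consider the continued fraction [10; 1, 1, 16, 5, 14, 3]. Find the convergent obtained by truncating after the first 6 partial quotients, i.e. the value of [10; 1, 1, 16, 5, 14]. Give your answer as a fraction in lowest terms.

a_0 = 10: 10/1
a_1 = 1: 11/1
a_2 = 1: 21/2
a_3 = 16: 347/33
a_4 = 5: 1756/167
a_5 = 14: 24931/2371

24931/2371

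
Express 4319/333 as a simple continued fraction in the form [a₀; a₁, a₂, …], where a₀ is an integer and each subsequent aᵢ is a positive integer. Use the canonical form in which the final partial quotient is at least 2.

⌊4319/333⌋ = 12, remainder 323
⌊333/323⌋ = 1, remainder 10
⌊323/10⌋ = 32, remainder 3
⌊10/3⌋ = 3, remainder 1
⌊3/1⌋ = 3, remainder 0

[12; 1, 32, 3, 3]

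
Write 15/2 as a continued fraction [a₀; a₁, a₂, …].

15 = 7·2 + 1, so a_0 = 7
2 = 2·1 + 0, so a_1 = 2

[7; 2]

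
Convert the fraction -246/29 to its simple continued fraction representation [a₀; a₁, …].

-246 = -9·29 + 15, so a_0 = -9
29 = 1·15 + 14, so a_1 = 1
15 = 1·14 + 1, so a_2 = 1
14 = 14·1 + 0, so a_3 = 14

[-9; 1, 1, 14]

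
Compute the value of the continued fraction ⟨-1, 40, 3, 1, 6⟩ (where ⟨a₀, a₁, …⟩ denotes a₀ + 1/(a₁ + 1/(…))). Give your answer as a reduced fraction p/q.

-1060/1087

Start with 6.
1 + 1/(6/1) = 1 + 1/6 = 7/6
3 + 1/(7/6) = 3 + 6/7 = 27/7
40 + 1/(27/7) = 40 + 7/27 = 1087/27
-1 + 1/(1087/27) = -1 + 27/1087 = -1060/1087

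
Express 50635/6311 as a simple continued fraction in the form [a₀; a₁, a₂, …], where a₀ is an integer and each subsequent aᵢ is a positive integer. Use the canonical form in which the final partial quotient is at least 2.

[8; 42, 1, 13, 1, 2, 3]

Apply division with remainder until the remainder is 0:
50635 = 8·6311 + 147, so a_0 = 8
6311 = 42·147 + 137, so a_1 = 42
147 = 1·137 + 10, so a_2 = 1
137 = 13·10 + 7, so a_3 = 13
10 = 1·7 + 3, so a_4 = 1
7 = 2·3 + 1, so a_5 = 2
3 = 3·1 + 0, so a_6 = 3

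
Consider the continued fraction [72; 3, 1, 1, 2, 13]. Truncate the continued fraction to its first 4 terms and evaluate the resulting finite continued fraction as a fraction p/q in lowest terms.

Start with 1.
1 + 1/(1/1) = 1 + 1/1 = 2/1
3 + 1/(2/1) = 3 + 1/2 = 7/2
72 + 1/(7/2) = 72 + 2/7 = 506/7

506/7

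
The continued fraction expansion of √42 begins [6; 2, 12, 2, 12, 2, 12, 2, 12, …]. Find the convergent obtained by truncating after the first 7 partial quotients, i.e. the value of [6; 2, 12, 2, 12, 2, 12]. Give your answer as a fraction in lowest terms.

Use the convergent recurrence hₖ = aₖ·hₖ₋₁ + hₖ₋₂ (and likewise for the denominators kₖ):
a_0 = 6: 6/1
a_1 = 2: 13/2
a_2 = 12: 162/25
a_3 = 2: 337/52
a_4 = 12: 4206/649
a_5 = 2: 8749/1350
a_6 = 12: 109194/16849

109194/16849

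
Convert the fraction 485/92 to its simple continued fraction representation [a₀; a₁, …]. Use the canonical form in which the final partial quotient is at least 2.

485 ÷ 92 → quotient 5, remainder 25
92 ÷ 25 → quotient 3, remainder 17
25 ÷ 17 → quotient 1, remainder 8
17 ÷ 8 → quotient 2, remainder 1
8 ÷ 1 → quotient 8, remainder 0

[5; 3, 1, 2, 8]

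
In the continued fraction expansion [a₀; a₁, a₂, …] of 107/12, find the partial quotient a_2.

11

Repeatedly divide and take the remainder:
⌊107/12⌋ = 8, remainder 11
⌊12/11⌋ = 1, remainder 1
⌊11/1⌋ = 11, remainder 0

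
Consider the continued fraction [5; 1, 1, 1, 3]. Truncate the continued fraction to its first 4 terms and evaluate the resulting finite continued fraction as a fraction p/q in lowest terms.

17/3

Compute successive convergents:
a_0 = 5: 5/1
a_1 = 1: 6/1
a_2 = 1: 11/2
a_3 = 1: 17/3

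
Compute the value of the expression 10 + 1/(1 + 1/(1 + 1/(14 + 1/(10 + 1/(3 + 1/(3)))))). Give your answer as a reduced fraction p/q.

a_0 = 10: 10/1
a_1 = 1: 11/1
a_2 = 1: 21/2
a_3 = 14: 305/29
a_4 = 10: 3071/292
a_5 = 3: 9518/905
a_6 = 3: 31625/3007

31625/3007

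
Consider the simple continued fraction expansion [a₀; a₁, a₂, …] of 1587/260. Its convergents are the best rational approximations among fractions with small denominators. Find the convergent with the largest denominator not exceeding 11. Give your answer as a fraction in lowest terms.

List convergents until the denominator exceeds the bound:
a_0 = 6: 6/1  (≤ bound)
a_1 = 9: 55/9  (≤ bound)
a_2 = 1: 61/10  (≤ bound)
a_3 = 1: 116/19  (> 11, stop)

61/10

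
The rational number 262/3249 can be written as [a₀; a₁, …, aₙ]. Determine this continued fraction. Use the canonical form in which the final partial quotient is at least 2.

Apply division with remainder until the remainder is 0:
⌊262/3249⌋ = 0, remainder 262
⌊3249/262⌋ = 12, remainder 105
⌊262/105⌋ = 2, remainder 52
⌊105/52⌋ = 2, remainder 1
⌊52/1⌋ = 52, remainder 0

[0; 12, 2, 2, 52]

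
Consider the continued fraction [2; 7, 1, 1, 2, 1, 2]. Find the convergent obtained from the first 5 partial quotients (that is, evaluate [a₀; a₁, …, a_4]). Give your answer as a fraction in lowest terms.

81/38

Starting at the tail and folding back:
Start with 2.
1 + 1/(2/1) = 1 + 1/2 = 3/2
1 + 1/(3/2) = 1 + 2/3 = 5/3
7 + 1/(5/3) = 7 + 3/5 = 38/5
2 + 1/(38/5) = 2 + 5/38 = 81/38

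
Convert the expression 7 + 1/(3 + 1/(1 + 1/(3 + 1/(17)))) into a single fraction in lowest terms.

1882/259

Start with 17.
3 + 1/(17/1) = 3 + 1/17 = 52/17
1 + 1/(52/17) = 1 + 17/52 = 69/52
3 + 1/(69/52) = 3 + 52/69 = 259/69
7 + 1/(259/69) = 7 + 69/259 = 1882/259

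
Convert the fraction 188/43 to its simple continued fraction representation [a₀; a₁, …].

188 = 4·43 + 16, so a_0 = 4
43 = 2·16 + 11, so a_1 = 2
16 = 1·11 + 5, so a_2 = 1
11 = 2·5 + 1, so a_3 = 2
5 = 5·1 + 0, so a_4 = 5

[4; 2, 1, 2, 5]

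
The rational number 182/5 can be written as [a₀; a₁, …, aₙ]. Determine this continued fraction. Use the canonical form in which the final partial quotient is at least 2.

[36; 2, 2]

Repeatedly divide and take the remainder:
182 ÷ 5 → quotient 36, remainder 2
5 ÷ 2 → quotient 2, remainder 1
2 ÷ 1 → quotient 2, remainder 0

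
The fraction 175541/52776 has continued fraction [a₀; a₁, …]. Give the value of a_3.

7

Repeatedly divide and take the remainder:
175541 = 3·52776 + 17213, so a_0 = 3
52776 = 3·17213 + 1137, so a_1 = 3
17213 = 15·1137 + 158, so a_2 = 15
1137 = 7·158 + 31, so a_3 = 7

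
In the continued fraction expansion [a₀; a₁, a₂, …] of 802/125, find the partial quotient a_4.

10

802 = 6·125 + 52, so a_0 = 6
125 = 2·52 + 21, so a_1 = 2
52 = 2·21 + 10, so a_2 = 2
21 = 2·10 + 1, so a_3 = 2
10 = 10·1 + 0, so a_4 = 10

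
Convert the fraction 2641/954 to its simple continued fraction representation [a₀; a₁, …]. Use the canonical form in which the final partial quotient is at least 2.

2641 = 2·954 + 733, so a_0 = 2
954 = 1·733 + 221, so a_1 = 1
733 = 3·221 + 70, so a_2 = 3
221 = 3·70 + 11, so a_3 = 3
70 = 6·11 + 4, so a_4 = 6
11 = 2·4 + 3, so a_5 = 2
4 = 1·3 + 1, so a_6 = 1
3 = 3·1 + 0, so a_7 = 3

[2; 1, 3, 3, 6, 2, 1, 3]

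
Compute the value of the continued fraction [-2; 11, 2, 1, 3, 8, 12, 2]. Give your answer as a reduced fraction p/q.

a_0 = -2: -2/1
a_1 = 11: -21/11
a_2 = 2: -44/23
a_3 = 1: -65/34
a_4 = 3: -239/125
a_5 = 8: -1977/1034
a_6 = 12: -23963/12533
a_7 = 2: -49903/26100

-49903/26100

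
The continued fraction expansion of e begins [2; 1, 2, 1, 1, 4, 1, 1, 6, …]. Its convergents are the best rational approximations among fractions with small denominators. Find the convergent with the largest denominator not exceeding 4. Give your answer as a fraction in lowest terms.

a_0 = 2: 2/1  (≤ bound)
a_1 = 1: 3/1  (≤ bound)
a_2 = 2: 8/3  (≤ bound)
a_3 = 1: 11/4  (≤ bound)
a_4 = 1: 19/7  (> 4, stop)

11/4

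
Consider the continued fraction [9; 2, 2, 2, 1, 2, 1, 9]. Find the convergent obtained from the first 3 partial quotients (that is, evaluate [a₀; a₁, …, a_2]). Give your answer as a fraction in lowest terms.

47/5

Build up convergents one term at a time:
a_0 = 9: 9/1
a_1 = 2: 19/2
a_2 = 2: 47/5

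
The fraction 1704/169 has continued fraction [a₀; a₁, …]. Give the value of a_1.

Repeatedly divide and take the remainder:
⌊1704/169⌋ = 10, remainder 14
⌊169/14⌋ = 12, remainder 1

12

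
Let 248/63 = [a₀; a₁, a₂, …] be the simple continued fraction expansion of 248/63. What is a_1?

Run the Euclidean algorithm, recording each quotient:
248 ÷ 63 → quotient 3, remainder 59
63 ÷ 59 → quotient 1, remainder 4

1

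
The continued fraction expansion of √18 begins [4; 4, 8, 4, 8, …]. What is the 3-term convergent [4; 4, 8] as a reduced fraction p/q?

Build up convergents one term at a time:
a_0 = 4: 4/1
a_1 = 4: 17/4
a_2 = 8: 140/33

140/33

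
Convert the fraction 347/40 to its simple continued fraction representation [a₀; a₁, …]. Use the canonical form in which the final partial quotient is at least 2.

⌊347/40⌋ = 8, remainder 27
⌊40/27⌋ = 1, remainder 13
⌊27/13⌋ = 2, remainder 1
⌊13/1⌋ = 13, remainder 0

[8; 1, 2, 13]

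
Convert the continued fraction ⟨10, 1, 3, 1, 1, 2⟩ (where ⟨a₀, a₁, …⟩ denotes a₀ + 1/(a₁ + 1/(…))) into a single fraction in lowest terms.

Start with 2.
1 + 1/(2/1) = 1 + 1/2 = 3/2
1 + 1/(3/2) = 1 + 2/3 = 5/3
3 + 1/(5/3) = 3 + 3/5 = 18/5
1 + 1/(18/5) = 1 + 5/18 = 23/18
10 + 1/(23/18) = 10 + 18/23 = 248/23

248/23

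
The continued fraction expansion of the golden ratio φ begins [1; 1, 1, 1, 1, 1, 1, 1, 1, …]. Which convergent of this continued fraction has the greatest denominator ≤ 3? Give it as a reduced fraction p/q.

5/3

a_0 = 1: 1/1  (≤ bound)
a_1 = 1: 2/1  (≤ bound)
a_2 = 1: 3/2  (≤ bound)
a_3 = 1: 5/3  (≤ bound)
a_4 = 1: 8/5  (> 3, stop)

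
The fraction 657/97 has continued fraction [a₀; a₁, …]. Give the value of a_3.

2

657 = 6·97 + 75, so a_0 = 6
97 = 1·75 + 22, so a_1 = 1
75 = 3·22 + 9, so a_2 = 3
22 = 2·9 + 4, so a_3 = 2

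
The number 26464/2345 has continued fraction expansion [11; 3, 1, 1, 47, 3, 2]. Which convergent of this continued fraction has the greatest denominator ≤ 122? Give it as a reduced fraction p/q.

79/7

a_0 = 11: 11/1  (≤ bound)
a_1 = 3: 34/3  (≤ bound)
a_2 = 1: 45/4  (≤ bound)
a_3 = 1: 79/7  (≤ bound)
a_4 = 47: 3758/333  (> 122, stop)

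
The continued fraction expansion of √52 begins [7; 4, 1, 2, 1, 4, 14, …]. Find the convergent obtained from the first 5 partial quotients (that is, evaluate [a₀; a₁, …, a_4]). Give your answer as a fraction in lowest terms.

137/19

a_0 = 7: 7/1
a_1 = 4: 29/4
a_2 = 1: 36/5
a_3 = 2: 101/14
a_4 = 1: 137/19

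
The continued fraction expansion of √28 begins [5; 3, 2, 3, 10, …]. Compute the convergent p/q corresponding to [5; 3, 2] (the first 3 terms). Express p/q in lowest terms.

Start with 2.
3 + 1/(2/1) = 3 + 1/2 = 7/2
5 + 1/(7/2) = 5 + 2/7 = 37/7

37/7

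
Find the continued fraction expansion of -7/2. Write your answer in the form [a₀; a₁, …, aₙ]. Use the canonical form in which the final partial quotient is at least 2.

⌊-7/2⌋ = -4, remainder 1
⌊2/1⌋ = 2, remainder 0

[-4; 2]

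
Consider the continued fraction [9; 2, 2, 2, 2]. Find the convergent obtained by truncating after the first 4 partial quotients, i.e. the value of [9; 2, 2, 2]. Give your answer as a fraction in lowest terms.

Start with 2.
2 + 1/(2/1) = 2 + 1/2 = 5/2
2 + 1/(5/2) = 2 + 2/5 = 12/5
9 + 1/(12/5) = 9 + 5/12 = 113/12

113/12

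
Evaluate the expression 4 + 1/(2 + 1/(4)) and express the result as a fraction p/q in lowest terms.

40/9

Compute successive convergents:
a_0 = 4: 4/1
a_1 = 2: 9/2
a_2 = 4: 40/9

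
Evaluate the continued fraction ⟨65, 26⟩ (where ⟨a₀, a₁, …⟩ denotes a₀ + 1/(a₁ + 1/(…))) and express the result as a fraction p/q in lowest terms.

Collapse the nested fraction from the inside out:
Start with 26.
65 + 1/(26/1) = 65 + 1/26 = 1691/26

1691/26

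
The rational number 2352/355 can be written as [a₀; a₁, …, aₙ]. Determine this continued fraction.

[6; 1, 1, 1, 2, 44]

2352 ÷ 355 → quotient 6, remainder 222
355 ÷ 222 → quotient 1, remainder 133
222 ÷ 133 → quotient 1, remainder 89
133 ÷ 89 → quotient 1, remainder 44
89 ÷ 44 → quotient 2, remainder 1
44 ÷ 1 → quotient 44, remainder 0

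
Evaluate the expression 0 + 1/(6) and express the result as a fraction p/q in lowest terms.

Starting at the tail and folding back:
Start with 6.
0 + 1/(6/1) = 0 + 1/6 = 1/6

1/6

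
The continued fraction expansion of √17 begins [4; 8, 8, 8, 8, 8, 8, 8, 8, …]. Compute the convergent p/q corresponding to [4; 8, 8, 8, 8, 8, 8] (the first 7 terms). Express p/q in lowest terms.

1166876/283009

Start with 8.
8 + 1/(8/1) = 8 + 1/8 = 65/8
8 + 1/(65/8) = 8 + 8/65 = 528/65
8 + 1/(528/65) = 8 + 65/528 = 4289/528
8 + 1/(4289/528) = 8 + 528/4289 = 34840/4289
8 + 1/(34840/4289) = 8 + 4289/34840 = 283009/34840
4 + 1/(283009/34840) = 4 + 34840/283009 = 1166876/283009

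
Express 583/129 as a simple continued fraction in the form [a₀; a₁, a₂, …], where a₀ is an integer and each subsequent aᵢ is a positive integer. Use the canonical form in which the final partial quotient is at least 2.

Apply division with remainder until the remainder is 0:
583 ÷ 129 → quotient 4, remainder 67
129 ÷ 67 → quotient 1, remainder 62
67 ÷ 62 → quotient 1, remainder 5
62 ÷ 5 → quotient 12, remainder 2
5 ÷ 2 → quotient 2, remainder 1
2 ÷ 1 → quotient 2, remainder 0

[4; 1, 1, 12, 2, 2]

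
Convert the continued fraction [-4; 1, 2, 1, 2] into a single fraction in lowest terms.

Start with 2.
1 + 1/(2/1) = 1 + 1/2 = 3/2
2 + 1/(3/2) = 2 + 2/3 = 8/3
1 + 1/(8/3) = 1 + 3/8 = 11/8
-4 + 1/(11/8) = -4 + 8/11 = -36/11

-36/11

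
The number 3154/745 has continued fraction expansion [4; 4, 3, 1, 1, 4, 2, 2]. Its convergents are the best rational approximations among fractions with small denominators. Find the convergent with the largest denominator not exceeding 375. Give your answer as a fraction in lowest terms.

1287/304

List convergents until the denominator exceeds the bound:
a_0 = 4: 4/1  (≤ bound)
a_1 = 4: 17/4  (≤ bound)
a_2 = 3: 55/13  (≤ bound)
a_3 = 1: 72/17  (≤ bound)
a_4 = 1: 127/30  (≤ bound)
a_5 = 4: 580/137  (≤ bound)
a_6 = 2: 1287/304  (≤ bound)
a_7 = 2: 3154/745  (> 375, stop)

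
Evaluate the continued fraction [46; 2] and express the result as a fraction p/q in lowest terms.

93/2

Collapse the nested fraction from the inside out:
Start with 2.
46 + 1/(2/1) = 46 + 1/2 = 93/2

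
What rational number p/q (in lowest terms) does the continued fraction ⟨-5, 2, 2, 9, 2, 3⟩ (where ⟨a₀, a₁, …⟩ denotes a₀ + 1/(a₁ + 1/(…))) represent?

-1581/344

Start with 3.
2 + 1/(3/1) = 2 + 1/3 = 7/3
9 + 1/(7/3) = 9 + 3/7 = 66/7
2 + 1/(66/7) = 2 + 7/66 = 139/66
2 + 1/(139/66) = 2 + 66/139 = 344/139
-5 + 1/(344/139) = -5 + 139/344 = -1581/344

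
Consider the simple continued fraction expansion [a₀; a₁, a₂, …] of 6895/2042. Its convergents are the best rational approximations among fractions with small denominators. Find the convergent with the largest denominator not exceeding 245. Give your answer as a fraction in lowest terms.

260/77

List convergents until the denominator exceeds the bound:
a_0 = 3: 3/1  (≤ bound)
a_1 = 2: 7/2  (≤ bound)
a_2 = 1: 10/3  (≤ bound)
a_3 = 1: 17/5  (≤ bound)
a_4 = 1: 27/8  (≤ bound)
a_5 = 9: 260/77  (≤ bound)
a_6 = 5: 1327/393  (> 245, stop)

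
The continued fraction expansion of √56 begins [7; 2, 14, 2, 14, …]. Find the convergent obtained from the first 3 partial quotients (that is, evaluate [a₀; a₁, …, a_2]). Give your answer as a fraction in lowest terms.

a_0 = 7: 7/1
a_1 = 2: 15/2
a_2 = 14: 217/29

217/29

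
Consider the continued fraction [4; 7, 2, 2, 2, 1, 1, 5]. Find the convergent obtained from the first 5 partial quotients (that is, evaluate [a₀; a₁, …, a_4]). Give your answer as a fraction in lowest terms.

368/89

a_0 = 4: 4/1
a_1 = 7: 29/7
a_2 = 2: 62/15
a_3 = 2: 153/37
a_4 = 2: 368/89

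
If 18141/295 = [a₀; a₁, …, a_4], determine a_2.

18141 = 61·295 + 146, so a_0 = 61
295 = 2·146 + 3, so a_1 = 2
146 = 48·3 + 2, so a_2 = 48

48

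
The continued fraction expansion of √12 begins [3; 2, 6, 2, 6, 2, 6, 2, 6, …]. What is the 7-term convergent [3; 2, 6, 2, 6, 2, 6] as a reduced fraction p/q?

a_0 = 3: 3/1
a_1 = 2: 7/2
a_2 = 6: 45/13
a_3 = 2: 97/28
a_4 = 6: 627/181
a_5 = 2: 1351/390
a_6 = 6: 8733/2521

8733/2521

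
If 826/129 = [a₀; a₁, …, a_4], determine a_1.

826 = 6·129 + 52, so a_0 = 6
129 = 2·52 + 25, so a_1 = 2

2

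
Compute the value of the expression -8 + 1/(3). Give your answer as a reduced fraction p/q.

-23/3

Use the convergent recurrence hₖ = aₖ·hₖ₋₁ + hₖ₋₂ (and likewise for the denominators kₖ):
a_0 = -8: -8/1
a_1 = 3: -23/3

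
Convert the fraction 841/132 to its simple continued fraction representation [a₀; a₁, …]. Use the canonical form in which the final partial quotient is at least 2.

⌊841/132⌋ = 6, remainder 49
⌊132/49⌋ = 2, remainder 34
⌊49/34⌋ = 1, remainder 15
⌊34/15⌋ = 2, remainder 4
⌊15/4⌋ = 3, remainder 3
⌊4/3⌋ = 1, remainder 1
⌊3/1⌋ = 3, remainder 0

[6; 2, 1, 2, 3, 1, 3]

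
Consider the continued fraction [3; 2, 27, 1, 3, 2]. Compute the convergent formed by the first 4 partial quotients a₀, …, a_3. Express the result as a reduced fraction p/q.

199/57

a_0 = 3: 3/1
a_1 = 2: 7/2
a_2 = 27: 192/55
a_3 = 1: 199/57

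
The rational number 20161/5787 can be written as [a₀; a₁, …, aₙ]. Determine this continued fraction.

Run the Euclidean algorithm, recording each quotient:
⌊20161/5787⌋ = 3, remainder 2800
⌊5787/2800⌋ = 2, remainder 187
⌊2800/187⌋ = 14, remainder 182
⌊187/182⌋ = 1, remainder 5
⌊182/5⌋ = 36, remainder 2
⌊5/2⌋ = 2, remainder 1
⌊2/1⌋ = 2, remainder 0

[3; 2, 14, 1, 36, 2, 2]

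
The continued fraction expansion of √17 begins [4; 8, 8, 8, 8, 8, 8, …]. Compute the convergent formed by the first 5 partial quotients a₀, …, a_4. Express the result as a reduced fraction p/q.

Start with 8.
8 + 1/(8/1) = 8 + 1/8 = 65/8
8 + 1/(65/8) = 8 + 8/65 = 528/65
8 + 1/(528/65) = 8 + 65/528 = 4289/528
4 + 1/(4289/528) = 4 + 528/4289 = 17684/4289

17684/4289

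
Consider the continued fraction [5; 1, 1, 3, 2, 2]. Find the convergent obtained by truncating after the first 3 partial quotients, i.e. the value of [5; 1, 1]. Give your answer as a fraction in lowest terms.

Starting at the tail and folding back:
Start with 1.
1 + 1/(1/1) = 1 + 1/1 = 2/1
5 + 1/(2/1) = 5 + 1/2 = 11/2

11/2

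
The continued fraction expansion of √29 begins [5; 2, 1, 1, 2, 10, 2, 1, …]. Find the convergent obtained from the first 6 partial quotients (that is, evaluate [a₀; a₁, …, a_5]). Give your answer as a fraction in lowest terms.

727/135

Start with 10.
2 + 1/(10/1) = 2 + 1/10 = 21/10
1 + 1/(21/10) = 1 + 10/21 = 31/21
1 + 1/(31/21) = 1 + 21/31 = 52/31
2 + 1/(52/31) = 2 + 31/52 = 135/52
5 + 1/(135/52) = 5 + 52/135 = 727/135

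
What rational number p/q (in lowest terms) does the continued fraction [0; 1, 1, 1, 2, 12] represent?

62/99

Start with 12.
2 + 1/(12/1) = 2 + 1/12 = 25/12
1 + 1/(25/12) = 1 + 12/25 = 37/25
1 + 1/(37/25) = 1 + 25/37 = 62/37
1 + 1/(62/37) = 1 + 37/62 = 99/62
0 + 1/(99/62) = 0 + 62/99 = 62/99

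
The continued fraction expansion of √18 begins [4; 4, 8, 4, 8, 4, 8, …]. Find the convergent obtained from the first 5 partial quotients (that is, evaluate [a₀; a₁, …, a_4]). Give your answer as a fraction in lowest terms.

4756/1121

Start with 8.
4 + 1/(8/1) = 4 + 1/8 = 33/8
8 + 1/(33/8) = 8 + 8/33 = 272/33
4 + 1/(272/33) = 4 + 33/272 = 1121/272
4 + 1/(1121/272) = 4 + 272/1121 = 4756/1121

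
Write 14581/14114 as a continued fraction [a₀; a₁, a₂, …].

[1; 30, 4, 2, 25, 2]

Apply division with remainder until the remainder is 0:
⌊14581/14114⌋ = 1, remainder 467
⌊14114/467⌋ = 30, remainder 104
⌊467/104⌋ = 4, remainder 51
⌊104/51⌋ = 2, remainder 2
⌊51/2⌋ = 25, remainder 1
⌊2/1⌋ = 2, remainder 0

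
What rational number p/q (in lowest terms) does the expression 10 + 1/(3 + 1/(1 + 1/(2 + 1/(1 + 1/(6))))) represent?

a_0 = 10: 10/1
a_1 = 3: 31/3
a_2 = 1: 41/4
a_3 = 2: 113/11
a_4 = 1: 154/15
a_5 = 6: 1037/101

1037/101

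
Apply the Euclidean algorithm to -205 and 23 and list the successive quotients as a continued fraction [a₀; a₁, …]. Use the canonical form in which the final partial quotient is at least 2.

Repeatedly divide and take the remainder:
-205 = -9·23 + 2, so a_0 = -9
23 = 11·2 + 1, so a_1 = 11
2 = 2·1 + 0, so a_2 = 2

[-9; 11, 2]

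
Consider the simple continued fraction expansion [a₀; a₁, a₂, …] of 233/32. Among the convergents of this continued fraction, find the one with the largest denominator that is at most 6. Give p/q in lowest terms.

List convergents until the denominator exceeds the bound:
a_0 = 7: 7/1  (≤ bound)
a_1 = 3: 22/3  (≤ bound)
a_2 = 1: 29/4  (≤ bound)
a_3 = 1: 51/7  (> 6, stop)

29/4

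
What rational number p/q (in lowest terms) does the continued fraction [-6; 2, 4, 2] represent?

Start with 2.
4 + 1/(2/1) = 4 + 1/2 = 9/2
2 + 1/(9/2) = 2 + 2/9 = 20/9
-6 + 1/(20/9) = -6 + 9/20 = -111/20

-111/20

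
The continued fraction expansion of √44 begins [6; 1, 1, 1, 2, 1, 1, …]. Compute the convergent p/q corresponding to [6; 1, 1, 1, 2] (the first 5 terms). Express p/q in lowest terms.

53/8

Collapse the nested fraction from the inside out:
Start with 2.
1 + 1/(2/1) = 1 + 1/2 = 3/2
1 + 1/(3/2) = 1 + 2/3 = 5/3
1 + 1/(5/3) = 1 + 3/5 = 8/5
6 + 1/(8/5) = 6 + 5/8 = 53/8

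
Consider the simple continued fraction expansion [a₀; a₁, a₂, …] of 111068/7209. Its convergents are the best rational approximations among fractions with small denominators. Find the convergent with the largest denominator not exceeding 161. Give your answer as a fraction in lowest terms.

a_0 = 15: 15/1  (≤ bound)
a_1 = 2: 31/2  (≤ bound)
a_2 = 2: 77/5  (≤ bound)
a_3 = 5: 416/27  (≤ bound)
a_4 = 2: 909/59  (≤ bound)
a_5 = 3: 3143/204  (> 161, stop)

909/59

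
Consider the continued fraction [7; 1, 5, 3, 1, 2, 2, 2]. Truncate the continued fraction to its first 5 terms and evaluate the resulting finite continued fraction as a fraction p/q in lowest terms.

196/25

a_0 = 7: 7/1
a_1 = 1: 8/1
a_2 = 5: 47/6
a_3 = 3: 149/19
a_4 = 1: 196/25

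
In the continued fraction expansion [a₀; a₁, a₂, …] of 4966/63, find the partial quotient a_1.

4966 ÷ 63 → quotient 78, remainder 52
63 ÷ 52 → quotient 1, remainder 11

1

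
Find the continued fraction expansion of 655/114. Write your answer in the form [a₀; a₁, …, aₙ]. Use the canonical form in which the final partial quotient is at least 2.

Apply division with remainder until the remainder is 0:
655 ÷ 114 → quotient 5, remainder 85
114 ÷ 85 → quotient 1, remainder 29
85 ÷ 29 → quotient 2, remainder 27
29 ÷ 27 → quotient 1, remainder 2
27 ÷ 2 → quotient 13, remainder 1
2 ÷ 1 → quotient 2, remainder 0

[5; 1, 2, 1, 13, 2]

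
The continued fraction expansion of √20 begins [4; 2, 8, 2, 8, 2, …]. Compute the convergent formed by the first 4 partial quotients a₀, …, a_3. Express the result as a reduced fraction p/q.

161/36

Start with 2.
8 + 1/(2/1) = 8 + 1/2 = 17/2
2 + 1/(17/2) = 2 + 2/17 = 36/17
4 + 1/(36/17) = 4 + 17/36 = 161/36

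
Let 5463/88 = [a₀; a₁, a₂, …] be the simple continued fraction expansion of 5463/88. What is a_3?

⌊5463/88⌋ = 62, remainder 7
⌊88/7⌋ = 12, remainder 4
⌊7/4⌋ = 1, remainder 3
⌊4/3⌋ = 1, remainder 1

1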